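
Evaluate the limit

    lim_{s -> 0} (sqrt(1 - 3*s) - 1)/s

Substitution gives 0/0. Multiply numerator and denominator by the conjugate √(1 - 3s) + √1.
The numerator becomes (1 - 3s) − 1 = -3s, so the expression simplifies to -3/(√(1 - 3s) + √1).
Letting s → 0 gives -3/(2√1) = -3/2.

-3/2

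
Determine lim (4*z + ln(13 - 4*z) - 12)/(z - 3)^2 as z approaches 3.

Direct substitution gives 0/0.
Apply L'Hôpital: lim (4 - 4/(13 - 4*z))/(2*z - 6), still 0/0.
After 2 applications of L'Hôpital's rule the quotient is (-16/(13 - 4*z)^2)/(2); substituting z = 3 gives -8.

-8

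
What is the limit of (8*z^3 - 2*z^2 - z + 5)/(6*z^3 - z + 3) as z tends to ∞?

Numerator and denominator both have degree 3.
Dividing every term by z^3, all lower-order terms vanish and the limit is the ratio of leading coefficients, 8/(6) = 4/3.

4/3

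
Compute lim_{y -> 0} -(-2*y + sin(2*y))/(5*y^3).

Direct substitution gives 0/0.
Apply L'Hôpital: lim (2*cos(2*y) - 2)/(-15*y^2), still 0/0.
Apply L'Hôpital: lim (-4*sin(2*y))/(-30*y), still 0/0.
After 3 applications of L'Hôpital's rule the quotient is (-8*cos(2*y))/(-30); substituting y = 0 gives 4/15.

4/15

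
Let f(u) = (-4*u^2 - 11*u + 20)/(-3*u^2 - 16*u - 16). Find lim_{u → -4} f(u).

At u = -4 both the top and bottom vanish — a removable singularity. Factoring out (u + 4) from each leaves (5 - 4*u)/(-3*u - 4), which at u = -4 equals 21/8.

21/8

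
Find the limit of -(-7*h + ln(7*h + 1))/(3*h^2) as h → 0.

Direct substitution gives 0/0.
Apply L'Hôpital: lim (-7 + 7/(7*h + 1))/(-6*h), still 0/0.
After 2 applications of L'Hôpital's rule the quotient is (-49/(7*h + 1)^2)/(-6); substituting h = 0 gives 49/6.

49/6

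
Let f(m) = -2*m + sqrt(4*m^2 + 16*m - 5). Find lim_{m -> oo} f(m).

4

An ∞ − ∞ form. Rationalising with the conjugate, the difference becomes (16m - 5) / (√(4*m^2 + 16*m - 5) + 2m).
For large m the denominator behaves like 2·2m, so the quotient tends to 16/4 = 4.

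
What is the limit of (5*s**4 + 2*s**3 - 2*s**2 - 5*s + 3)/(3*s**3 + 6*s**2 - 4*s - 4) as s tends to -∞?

The numerator has higher degree (4 > 3); the quotient behaves like (5/(3))·s^1 for large |s|.
As s → −∞ this diverges to -∞.

-∞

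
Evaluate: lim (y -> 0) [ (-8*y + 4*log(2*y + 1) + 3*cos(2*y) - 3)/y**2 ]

Substitution gives 0/0; apply L'Hôpital's rule 2 times.
After differentiating numerator and denominator 2 times the quotient is (-12*cos(2*y) - 16/(2*y + 1)^2)/(2); at y = 0 this is -14.

-14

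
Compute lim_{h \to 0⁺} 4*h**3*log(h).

0

This is a 0·(−∞) form. Rewrite as 4·ln(h) / h^(−3) and apply L'Hôpital:
the derivative quotient is 4·(1/h) / (−3·h^(−4)) = (-4/3)·h^3 → 0.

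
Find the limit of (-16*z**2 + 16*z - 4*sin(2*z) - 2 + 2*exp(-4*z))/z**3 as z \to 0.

-16

Substitution gives 0/0 (the numerator vanishes to order 3).
Expand each term to order z^3: the coefficient of z^3 in -4·sin(2z) is 16/3 and in 2·e^(-4z) is -64/3.
Lower-order terms cancel with the polynomial part, so the numerator is (-16)·z^3 + o(z^3), and the limit is (-16)/(1) = -16.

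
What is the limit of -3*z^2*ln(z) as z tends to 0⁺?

This is a 0·(−∞) form. Rewrite as -3·ln(z) / z^(−2) and apply L'Hôpital:
the derivative quotient is -3·(1/z) / (−2·z^(−3)) = (3/2)·z^2 → 0.

0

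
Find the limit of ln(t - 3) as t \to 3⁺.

-∞

As t → 3⁺, t - 3 → 0⁺ and ln(t - 3) → −∞.
Multiplying by 1 gives -∞.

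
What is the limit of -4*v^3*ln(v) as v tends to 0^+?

0

This is a 0·(−∞) form. Rewrite as -4·ln(v) / v^(−3) and apply L'Hôpital:
the derivative quotient is -4·(1/v) / (−3·v^(−4)) = (4/3)·v^3 → 0.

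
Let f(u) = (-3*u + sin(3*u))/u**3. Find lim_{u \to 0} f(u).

Direct substitution gives 0/0.
Apply L'Hôpital: lim (3*cos(3*u) - 3)/(3*u^2), still 0/0.
Apply L'Hôpital: lim (-9*sin(3*u))/(6*u), still 0/0.
After 3 applications of L'Hôpital's rule the quotient is (-27*cos(3*u))/(6); substituting u = 0 gives -9/2.

-9/2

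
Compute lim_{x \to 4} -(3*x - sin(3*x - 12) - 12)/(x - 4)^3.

Direct substitution gives 0/0.
Apply L'Hôpital: lim (3 - 3*cos(3*x - 12))/(-3*(x - 4)^2), still 0/0.
Apply L'Hôpital: lim (9*sin(3*x - 12))/(24 - 6*x), still 0/0.
After 3 applications of L'Hôpital's rule the quotient is (27*cos(3*x - 12))/(-6); substituting x = 4 gives -9/2.

-9/2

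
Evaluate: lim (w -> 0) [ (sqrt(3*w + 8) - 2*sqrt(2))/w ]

3*√(2)/8

A 0/0 form; rationalise with √(8 + 3w) + √8. This collapses the numerator to 3w, leaving 3/(√(8 + 3w) + √8) → 3/(2√8) = 3*√(2)/8.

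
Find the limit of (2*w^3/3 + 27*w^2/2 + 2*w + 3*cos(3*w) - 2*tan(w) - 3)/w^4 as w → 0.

81/8

Substitution gives 0/0; apply L'Hôpital's rule 4 times.
After differentiating numerator and denominator 4 times the quotient is (243*cos(3*w) - 48*tan(w)^5 - 80*tan(w)^3 - 32*tan(w))/(24); at w = 0 this is 81/8.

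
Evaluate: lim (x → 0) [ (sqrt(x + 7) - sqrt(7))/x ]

√(7)/14

A 0/0 form; rationalise with √(7 + x) + √7. This collapses the numerator to x, leaving 1/(√(7 + x) + √7) → 1/(2√7) = √(7)/14.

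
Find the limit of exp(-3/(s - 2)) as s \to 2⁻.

As s → 2⁻, -3/(s - 2) → +∞, so e^(-3/(s - 2)) → ∞.

∞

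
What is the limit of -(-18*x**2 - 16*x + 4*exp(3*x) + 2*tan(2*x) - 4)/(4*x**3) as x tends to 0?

Substitution gives 0/0 (the numerator vanishes to order 3).
Expand each term to order x^3: the coefficient of x^3 in 2·tan(2x) is 16/3 and in 4·e^(3x) is 18.
Lower-order terms cancel with the polynomial part, so the numerator is (70/3)·x^3 + o(x^3), and the limit is (70/3)/(-4) = -35/6.

-35/6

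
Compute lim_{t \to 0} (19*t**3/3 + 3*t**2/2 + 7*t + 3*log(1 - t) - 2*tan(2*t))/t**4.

-3/4

Substitution gives 0/0 (the numerator vanishes to order 4).
Expand each term to order t^4: the coefficient of t^4 in 3·ln(1 - t) is -3/4 and in -2·tan(2t) is 0.
Lower-order terms cancel with the polynomial part, so the numerator is (-3/4)·t^4 + o(t^4), and the limit is (-3/4)/(1) = -3/4.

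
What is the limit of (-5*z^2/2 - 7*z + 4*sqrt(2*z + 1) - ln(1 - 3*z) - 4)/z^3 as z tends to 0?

11

Substitution gives 0/0 (the numerator vanishes to order 3).
Expand each term to order z^3: the coefficient of z^3 in 4·√(1 + 2z) is 2 and in −ln(1 - 3z) is 9.
Lower-order terms cancel with the polynomial part, so the numerator is (11)·z^3 + o(z^3), and the limit is (11)/(1) = 11.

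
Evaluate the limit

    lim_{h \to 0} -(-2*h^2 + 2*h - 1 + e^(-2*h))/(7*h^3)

4/21

Direct substitution gives 0/0.
Apply L'Hôpital: lim (-4*h + 2 - 2*e^(-2*h))/(-21*h^2), still 0/0.
Apply L'Hôpital: lim (-4 + 4*e^(-2*h))/(-42*h), still 0/0.
After 3 applications of L'Hôpital's rule the quotient is (-8*e^(-2*h))/(-42); substituting h = 0 gives 4/21.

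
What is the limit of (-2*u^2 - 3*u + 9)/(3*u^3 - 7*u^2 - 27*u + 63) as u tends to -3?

Since u = -3 makes numerator and denominator zero, (u + 3) divides both.
Cancelling it gives (3 - 2*u)/(3*u^2 - 16*u + 21); now plug in u = -3 to get 3/32.

3/32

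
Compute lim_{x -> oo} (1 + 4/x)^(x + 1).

e^(4)

Let L be the limit and take ln: ln L = lim (x + 1)·ln(1 + 4/x) = lim (x + 1)·(4/x + O(1/x²)) = 4.
Hence L = e^(4).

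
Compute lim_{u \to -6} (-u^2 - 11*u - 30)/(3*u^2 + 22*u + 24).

Direct substitution gives 0/0, so factor. Both numerator and denominator have (u + 6) as a factor.
After cancelling, the expression reduces to (-u - 5)/(3*u + 4).
Substituting u = -6 gives -1/14.

-1/14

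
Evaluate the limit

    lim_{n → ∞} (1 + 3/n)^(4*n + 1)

e^(12)

Write it as [(1 + 3/n)^n]^(4) · (1 + 3/n)^(1). The bracketed term tends to e^(3) and the second factor to 1, so the limit is e^(12).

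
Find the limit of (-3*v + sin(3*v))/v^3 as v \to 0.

Direct substitution gives 0/0.
Apply L'Hôpital: lim (3*cos(3*v) - 3)/(3*v^2), still 0/0.
Apply L'Hôpital: lim (-9*sin(3*v))/(6*v), still 0/0.
After 3 applications of L'Hôpital's rule the quotient is (-27*cos(3*v))/(6); substituting v = 0 gives -9/2.

-9/2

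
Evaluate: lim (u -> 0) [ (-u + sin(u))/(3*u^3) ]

-1/18

Direct substitution gives 0/0.
Apply L'Hôpital: lim (cos(u) - 1)/(9*u^2), still 0/0.
Apply L'Hôpital: lim (-sin(u))/(18*u), still 0/0.
After 3 applications of L'Hôpital's rule the quotient is (-cos(u))/(18); substituting u = 0 gives -1/18.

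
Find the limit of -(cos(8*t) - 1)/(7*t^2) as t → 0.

Direct substitution gives 0/0.
Apply L'Hôpital: lim (-8*sin(8*t))/(-14*t), still 0/0.
After 2 applications of L'Hôpital's rule the quotient is (-64*cos(8*t))/(-14); substituting t = 0 gives 32/7.

32/7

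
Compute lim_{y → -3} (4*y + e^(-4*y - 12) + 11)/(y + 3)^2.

Direct substitution gives 0/0.
Apply L'Hôpital: lim (4 - 4*e^(-4*y - 12))/(2*y + 6), still 0/0.
After 2 applications of L'Hôpital's rule the quotient is (16*e^(-4*y - 12))/(2); substituting y = -3 gives 8.

8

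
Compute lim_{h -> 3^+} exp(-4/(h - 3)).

0

As h → 3⁺, -4/(h - 3) → −∞, so e^(-4/(h - 3)) → 0.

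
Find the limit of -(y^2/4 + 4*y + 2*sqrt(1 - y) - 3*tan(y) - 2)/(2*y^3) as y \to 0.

9/16

Substitution gives 0/0; apply L'Hôpital's rule 3 times.
After differentiating numerator and denominator 3 times the quotient is (12/cos(y)^2 - 18/cos(y)^4 - 3/(4*(1 - y)^(5/2)))/(-12); at y = 0 this is 9/16.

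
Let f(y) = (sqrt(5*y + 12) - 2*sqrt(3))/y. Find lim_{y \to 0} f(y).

Substitution gives 0/0. Multiply numerator and denominator by the conjugate √(12 + 5y) + √12.
The numerator becomes (12 + 5y) − 12 = 5y, so the expression simplifies to 5/(√(12 + 5y) + √12).
Letting y → 0 gives 5/(2√12) = 5*√(3)/12.

5*√(3)/12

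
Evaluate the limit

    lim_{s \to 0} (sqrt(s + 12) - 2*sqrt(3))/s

Substitution gives 0/0. Multiply numerator and denominator by the conjugate √(12 + s) + √12.
The numerator becomes (12 + s) − 12 = s, so the expression simplifies to 1/(√(12 + s) + √12).
Letting s → 0 gives 1/(2√12) = √(3)/12.

√(3)/12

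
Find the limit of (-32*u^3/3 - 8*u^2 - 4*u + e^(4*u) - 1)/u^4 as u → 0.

32/3

Direct substitution gives 0/0.
Apply L'Hôpital: lim (-32*u^2 - 16*u + 4*e^(4*u) - 4)/(4*u^3), still 0/0.
Apply L'Hôpital: lim (-64*u + 16*e^(4*u) - 16)/(12*u^2), still 0/0.
Apply L'Hôpital: lim (64*e^(4*u) - 64)/(24*u), still 0/0.
After 4 applications of L'Hôpital's rule the quotient is (256*e^(4*u))/(24); substituting u = 0 gives 32/3.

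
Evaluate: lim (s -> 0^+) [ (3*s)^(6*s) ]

1

Base → 0⁺ and exponent → 0⁺: a 0^0 form.
Take logs: 6s·ln(3s). This is 0·(−∞); rewriting as ln(3s)/(1/(6s)) and applying L'Hôpital gives 0.
Hence the limit is e^0 = 1.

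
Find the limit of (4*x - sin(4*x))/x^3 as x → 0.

32/3

Direct substitution gives 0/0.
Apply L'Hôpital: lim (4 - 4*cos(4*x))/(3*x^2), still 0/0.
Apply L'Hôpital: lim (16*sin(4*x))/(6*x), still 0/0.
After 3 applications of L'Hôpital's rule the quotient is (64*cos(4*x))/(6); substituting x = 0 gives 32/3.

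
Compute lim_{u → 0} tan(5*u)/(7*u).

Substitution gives 0/0.
Since tan(θ)/θ → 1 as θ → 0, tan(5u)/(5u) → 1 and the limit is 5/7.

5/7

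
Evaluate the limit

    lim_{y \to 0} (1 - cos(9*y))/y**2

Substitution gives 0/0.
Use (1 − cos u)/u² → 1/2 with u = 9y: the limit is 9²/(2·1) = 81/2.

81/2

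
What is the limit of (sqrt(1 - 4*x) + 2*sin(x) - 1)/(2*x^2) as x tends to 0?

Substitution gives 0/0; apply L'Hôpital's rule 2 times.
After differentiating numerator and denominator 2 times the quotient is (-2*sin(x) - 4/(1 - 4*x)^(3/2))/(4); at x = 0 this is -1.

-1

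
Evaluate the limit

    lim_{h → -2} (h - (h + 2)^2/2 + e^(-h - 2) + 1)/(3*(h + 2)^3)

Direct substitution gives 0/0.
Apply L'Hôpital: lim (-h - e^(-h - 2) - 1)/(9*(h + 2)^2), still 0/0.
Apply L'Hôpital: lim (e^(-h - 2) - 1)/(18*h + 36), still 0/0.
After 3 applications of L'Hôpital's rule the quotient is (-e^(-h - 2))/(18); substituting h = -2 gives -1/18.

-1/18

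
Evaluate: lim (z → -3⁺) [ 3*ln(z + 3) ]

As z → -3⁺, z + 3 → 0⁺ and ln(z + 3) → −∞.
Multiplying by 3 gives -∞.

-∞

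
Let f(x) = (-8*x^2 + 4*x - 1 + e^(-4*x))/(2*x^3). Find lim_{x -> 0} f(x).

Direct substitution gives 0/0.
Apply L'Hôpital: lim (-16*x + 4 - 4*e^(-4*x))/(6*x^2), still 0/0.
Apply L'Hôpital: lim (-16 + 16*e^(-4*x))/(12*x), still 0/0.
After 3 applications of L'Hôpital's rule the quotient is (-64*e^(-4*x))/(12); substituting x = 0 gives -16/3.

-16/3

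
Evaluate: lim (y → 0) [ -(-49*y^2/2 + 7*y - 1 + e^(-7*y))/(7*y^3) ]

Direct substitution gives 0/0.
Apply L'Hôpital: lim (-49*y + 7 - 7*e^(-7*y))/(-21*y^2), still 0/0.
Apply L'Hôpital: lim (-49 + 49*e^(-7*y))/(-42*y), still 0/0.
After 3 applications of L'Hôpital's rule the quotient is (-343*e^(-7*y))/(-42); substituting y = 0 gives 49/6.

49/6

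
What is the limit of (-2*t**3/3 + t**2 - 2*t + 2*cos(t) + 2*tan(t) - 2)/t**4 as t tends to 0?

1/12

Substitution gives 0/0 (the numerator vanishes to order 4).
Expand each term to order t^4: the coefficient of t^4 in 2·tan(t) is 0 and in 2·cos(t) is 1/12.
Lower-order terms cancel with the polynomial part, so the numerator is (1/12)·t^4 + o(t^4), and the limit is (1/12)/(1) = 1/12.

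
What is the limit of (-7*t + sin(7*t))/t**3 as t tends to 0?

Direct substitution gives 0/0.
Apply L'Hôpital: lim (7*cos(7*t) - 7)/(3*t^2), still 0/0.
Apply L'Hôpital: lim (-49*sin(7*t))/(6*t), still 0/0.
After 3 applications of L'Hôpital's rule the quotient is (-343*cos(7*t))/(6); substituting t = 0 gives -343/6.

-343/6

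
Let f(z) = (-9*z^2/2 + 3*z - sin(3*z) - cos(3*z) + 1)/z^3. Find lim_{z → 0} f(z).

9/2

Substitution gives 0/0; apply L'Hôpital's rule 3 times.
After differentiating numerator and denominator 3 times the quotient is (27*sqrt(2)*cos(3*z + pi/4))/(6); at z = 0 this is 9/2.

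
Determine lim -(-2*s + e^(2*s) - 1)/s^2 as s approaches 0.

Direct substitution gives 0/0.
Apply L'Hôpital: lim (2*e^(2*s) - 2)/(-2*s), still 0/0.
After 2 applications of L'Hôpital's rule the quotient is (4*e^(2*s))/(-2); substituting s = 0 gives -2.

-2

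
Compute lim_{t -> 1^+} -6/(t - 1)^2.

-∞

As t → 1⁺, (t - 1) → 0⁺, so (t - 1)^2 → 0⁺ and -6/(t - 1)^2 → -∞.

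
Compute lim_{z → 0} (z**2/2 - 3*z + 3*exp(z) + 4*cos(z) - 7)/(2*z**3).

1/4

Substitution gives 0/0; apply L'Hôpital's rule 3 times.
After differentiating numerator and denominator 3 times the quotient is (3*e^(z) + 4*sin(z))/(12); at z = 0 this is 1/4.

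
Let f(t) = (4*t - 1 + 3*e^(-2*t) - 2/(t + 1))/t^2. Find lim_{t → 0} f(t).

4

Substitution gives 0/0 (the numerator vanishes to order 2).
Expand each term to order t^2: the coefficient of t^2 in 3·e^(-2t) is 6 and in -2·1/(1 + t) is -2.
Lower-order terms cancel with the polynomial part, so the numerator is (4)·t^2 + o(t^2), and the limit is (4)/(1) = 4.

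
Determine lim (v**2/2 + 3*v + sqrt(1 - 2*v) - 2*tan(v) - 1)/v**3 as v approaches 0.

-7/6

Substitution gives 0/0; apply L'Hôpital's rule 3 times.
After differentiating numerator and denominator 3 times the quotient is (8/cos(v)^2 - 12/cos(v)^4 - 3/(1 - 2*v)^(5/2))/(6); at v = 0 this is -7/6.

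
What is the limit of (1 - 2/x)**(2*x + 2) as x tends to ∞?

e^(-4)

Let L be the limit and take ln: ln L = lim (2x + 2)·ln(1 - 2/x) = lim (2x + 2)·(-2/x + O(1/x²)) = -4.
Hence L = e^(-4).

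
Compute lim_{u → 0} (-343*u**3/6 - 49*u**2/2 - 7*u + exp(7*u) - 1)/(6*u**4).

2401/144

Direct substitution gives 0/0.
Apply L'Hôpital: lim (-343*u^2/2 - 49*u + 7*e^(7*u) - 7)/(24*u^3), still 0/0.
Apply L'Hôpital: lim (-343*u + 49*e^(7*u) - 49)/(72*u^2), still 0/0.
Apply L'Hôpital: lim (343*e^(7*u) - 343)/(144*u), still 0/0.
After 4 applications of L'Hôpital's rule the quotient is (2401*e^(7*u))/(144); substituting u = 0 gives 2401/144.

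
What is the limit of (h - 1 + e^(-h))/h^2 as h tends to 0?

Direct substitution gives 0/0.
Apply L'Hôpital: lim (1 - e^(-h))/(2*h), still 0/0.
After 2 applications of L'Hôpital's rule the quotient is (e^(-h))/(2); substituting h = 0 gives 1/2.

1/2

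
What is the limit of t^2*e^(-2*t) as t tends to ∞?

Write as t^2/e^{2t}, an ∞/∞ form.
Exponential growth dominates any polynomial, so repeated L'Hôpital (or the standard result) gives 0.

0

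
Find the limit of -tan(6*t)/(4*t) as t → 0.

Substitution gives 0/0.
Since tan(u)/u → 1 as u → 0, tan(6t)/(6t) → 1 and the limit is 6/(-4) = -3/2.

-3/2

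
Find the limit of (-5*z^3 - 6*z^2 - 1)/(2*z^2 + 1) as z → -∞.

∞

The numerator has higher degree (3 > 2); the quotient behaves like (-5/(2))·z^1 for large |z|.
As z → −∞ this diverges to ∞.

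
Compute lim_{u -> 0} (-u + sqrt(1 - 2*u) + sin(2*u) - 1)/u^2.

Substitution gives 0/0 (the numerator vanishes to order 2).
Expand each term to order u^2: the coefficient of u^2 in sin(2u) is 0 and in √(1 - 2u) is -1/2.
Lower-order terms cancel with the polynomial part, so the numerator is (-1/2)·u^2 + o(u^2), and the limit is (-1/2)/(1) = -1/2.

-1/2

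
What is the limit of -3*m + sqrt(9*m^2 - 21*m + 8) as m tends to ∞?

This has the form ∞ − ∞. Multiply and divide by the conjugate √(9*m^2 - 21*m + 8) + 3m.
That gives (-21m + 8) / (√(9*m^2 - 21*m + 8) + 3m).
Divide numerator and denominator by m: the limit is -21/(2·3) = -7/2.

-7/2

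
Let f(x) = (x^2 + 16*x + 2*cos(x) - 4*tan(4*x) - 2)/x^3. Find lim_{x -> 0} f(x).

Substitution gives 0/0; apply L'Hôpital's rule 3 times.
After differentiating numerator and denominator 3 times the quotient is (2*sin(x) - 1536*tan(4*x)^4 - 2048*tan(4*x)^2 - 512)/(6); at x = 0 this is -256/3.

-256/3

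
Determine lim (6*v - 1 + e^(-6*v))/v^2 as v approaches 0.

Direct substitution gives 0/0.
Apply L'Hôpital: lim (6 - 6*e^(-6*v))/(2*v), still 0/0.
After 2 applications of L'Hôpital's rule the quotient is (36*e^(-6*v))/(2); substituting v = 0 gives 18.

18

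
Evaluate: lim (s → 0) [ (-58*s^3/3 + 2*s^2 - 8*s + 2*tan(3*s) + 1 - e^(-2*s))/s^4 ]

-2/3

Substitution gives 0/0; apply L'Hôpital's rule 4 times.
After differentiating numerator and denominator 4 times the quotient is (16*(81*(3*tan(3*s)^2 + 2)*e^(2*s)*tan(3*s)/cos(3*s)^2 - 1)*e^(-2*s))/(24); at s = 0 this is -2/3.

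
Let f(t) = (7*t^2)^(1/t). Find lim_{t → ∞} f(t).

Base → ∞ and exponent → 0: an ∞^0 form.
Take logs: (1/t)·ln(7·t^2) = (ln 7 + 2·ln t)/t → 0.
So the limit is e^0 = 1.

1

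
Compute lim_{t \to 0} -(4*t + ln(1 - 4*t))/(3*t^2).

8/3

Direct substitution gives 0/0.
Apply L'Hôpital: lim (4 - 4/(1 - 4*t))/(-6*t), still 0/0.
After 2 applications of L'Hôpital's rule the quotient is (-16/(1 - 4*t)^2)/(-6); substituting t = 0 gives 8/3.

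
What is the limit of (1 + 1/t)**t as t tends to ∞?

Write it as [(1 + 1/t)^t]^(1) · (1 + 1/t)^(0). The bracketed term tends to e^(1) and the second factor to 1, so the limit is e^(1).

e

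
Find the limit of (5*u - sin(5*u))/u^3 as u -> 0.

Direct substitution gives 0/0.
Apply L'Hôpital: lim (5 - 5*cos(5*u))/(3*u^2), still 0/0.
Apply L'Hôpital: lim (25*sin(5*u))/(6*u), still 0/0.
After 3 applications of L'Hôpital's rule the quotient is (125*cos(5*u))/(6); substituting u = 0 gives 125/6.

125/6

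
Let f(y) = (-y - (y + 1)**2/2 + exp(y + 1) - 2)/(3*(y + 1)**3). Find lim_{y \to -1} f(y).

1/18

Direct substitution gives 0/0.
Apply L'Hôpital: lim (-y + e^(y + 1) - 2)/(9*(y + 1)^2), still 0/0.
Apply L'Hôpital: lim (e^(y + 1) - 1)/(18*y + 18), still 0/0.
After 3 applications of L'Hôpital's rule the quotient is (e^(y + 1))/(18); substituting y = -1 gives 1/18.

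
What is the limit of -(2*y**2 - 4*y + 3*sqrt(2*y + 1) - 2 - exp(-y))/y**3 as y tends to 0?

Substitution gives 0/0 (the numerator vanishes to order 3).
Expand each term to order y^3: the coefficient of y^3 in −e^(-y) is 1/6 and in 3·√(1 + 2y) is 3/2.
Lower-order terms cancel with the polynomial part, so the numerator is (5/3)·y^3 + o(y^3), and the limit is (5/3)/(-1) = -5/3.

-5/3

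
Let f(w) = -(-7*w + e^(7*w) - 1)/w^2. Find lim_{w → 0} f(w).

-49/2

Direct substitution gives 0/0.
Apply L'Hôpital: lim (7*e^(7*w) - 7)/(-2*w), still 0/0.
After 2 applications of L'Hôpital's rule the quotient is (49*e^(7*w))/(-2); substituting w = 0 gives -49/2.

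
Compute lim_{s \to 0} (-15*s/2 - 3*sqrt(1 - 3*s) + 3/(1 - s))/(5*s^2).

Substitution gives 0/0; apply L'Hôpital's rule 2 times.
After differentiating numerator and denominator 2 times the quotient is (-6/(s - 1)^3 + 27/(4*(1 - 3*s)^(3/2)))/(10); at s = 0 this is 51/40.

51/40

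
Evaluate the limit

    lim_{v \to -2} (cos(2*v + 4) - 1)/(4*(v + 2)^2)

Direct substitution gives 0/0.
Apply L'Hôpital: lim (-2*sin(2*v + 4))/(8*v + 16), still 0/0.
After 2 applications of L'Hôpital's rule the quotient is (-4*cos(2*v + 4))/(8); substituting v = -2 gives -1/2.

-1/2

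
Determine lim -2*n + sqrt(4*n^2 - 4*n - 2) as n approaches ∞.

-1

This has the form ∞ − ∞. Multiply and divide by the conjugate √(4*n^2 - 4*n - 2) + 2n.
That gives (-4n - 2) / (√(4*n^2 - 4*n - 2) + 2n).
Divide numerator and denominator by n: the limit is -4/(2·2) = -1.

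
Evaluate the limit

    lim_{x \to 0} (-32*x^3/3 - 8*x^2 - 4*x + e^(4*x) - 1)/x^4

32/3

Direct substitution gives 0/0.
Apply L'Hôpital: lim (-32*x^2 - 16*x + 4*e^(4*x) - 4)/(4*x^3), still 0/0.
Apply L'Hôpital: lim (-64*x + 16*e^(4*x) - 16)/(12*x^2), still 0/0.
Apply L'Hôpital: lim (64*e^(4*x) - 64)/(24*x), still 0/0.
After 4 applications of L'Hôpital's rule the quotient is (256*e^(4*x))/(24); substituting x = 0 gives 32/3.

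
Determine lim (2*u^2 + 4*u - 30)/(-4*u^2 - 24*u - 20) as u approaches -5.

At u = -5 both the top and bottom vanish — a removable singularity. Factoring out (u + 5) from each leaves (2*u - 6)/(-4*u - 4), which at u = -5 equals -1.

-1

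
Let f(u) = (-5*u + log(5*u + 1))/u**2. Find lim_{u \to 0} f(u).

Direct substitution gives 0/0.
Apply L'Hôpital: lim (-5 + 5/(5*u + 1))/(2*u), still 0/0.
After 2 applications of L'Hôpital's rule the quotient is (-25/(5*u + 1)^2)/(2); substituting u = 0 gives -25/2.

-25/2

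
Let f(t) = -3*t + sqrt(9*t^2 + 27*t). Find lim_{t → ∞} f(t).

9/2

This has the form ∞ − ∞. Multiply and divide by the conjugate √(9*t^2 + 27*t) + 3t.
That gives (27t) / (√(9*t^2 + 27*t) + 3t).
Divide numerator and denominator by t: the limit is 27/(2·3) = 9/2.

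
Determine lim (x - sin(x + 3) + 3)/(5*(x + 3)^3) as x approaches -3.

Direct substitution gives 0/0.
Apply L'Hôpital: lim (1 - cos(x + 3))/(15*(x + 3)^2), still 0/0.
Apply L'Hôpital: lim (sin(x + 3))/(30*x + 90), still 0/0.
After 3 applications of L'Hôpital's rule the quotient is (cos(x + 3))/(30); substituting x = -3 gives 1/30.

1/30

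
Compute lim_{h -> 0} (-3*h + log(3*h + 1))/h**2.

Direct substitution gives 0/0.
Apply L'Hôpital: lim (-3 + 3/(3*h + 1))/(2*h), still 0/0.
After 2 applications of L'Hôpital's rule the quotient is (-9/(3*h + 1)^2)/(2); substituting h = 0 gives -9/2.

-9/2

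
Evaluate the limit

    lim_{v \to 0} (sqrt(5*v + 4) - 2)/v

Substitution gives 0/0. Multiply numerator and denominator by the conjugate √(4 + 5v) + √4.
The numerator becomes (4 + 5v) − 4 = 5v, so the expression simplifies to 5/(√(4 + 5v) + √4).
Letting v → 0 gives 5/(2√4) = 5/4.

5/4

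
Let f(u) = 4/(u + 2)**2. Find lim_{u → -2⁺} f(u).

∞

As u → -2⁺, (u + 2) → 0⁺, so (u + 2)^2 → 0⁺ and 4/(u + 2)^2 → ∞.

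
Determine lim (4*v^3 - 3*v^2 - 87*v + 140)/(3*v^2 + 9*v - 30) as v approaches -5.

-81/7

At v = -5 both the top and bottom vanish — a removable singularity. Factoring out (v + 5) from each leaves (4*v^2 - 23*v + 28)/(3*v - 6), which at v = -5 equals -81/7.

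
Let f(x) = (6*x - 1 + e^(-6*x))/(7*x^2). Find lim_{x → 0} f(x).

Direct substitution gives 0/0.
Apply L'Hôpital: lim (6 - 6*e^(-6*x))/(14*x), still 0/0.
After 2 applications of L'Hôpital's rule the quotient is (36*e^(-6*x))/(14); substituting x = 0 gives 18/7.

18/7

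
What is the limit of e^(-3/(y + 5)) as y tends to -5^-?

As y → -5⁻, -3/(y + 5) → +∞, so e^(-3/(y + 5)) → ∞.

∞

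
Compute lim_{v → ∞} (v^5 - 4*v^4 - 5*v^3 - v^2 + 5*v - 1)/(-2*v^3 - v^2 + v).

-∞

The numerator has higher degree (5 > 3); the quotient behaves like (1/(-2))·v^2 for large |v|.
As v → +∞ this diverges to -∞.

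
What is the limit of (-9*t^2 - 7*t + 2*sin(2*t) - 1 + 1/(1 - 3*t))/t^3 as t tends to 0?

Substitution gives 0/0; apply L'Hôpital's rule 3 times.
After differentiating numerator and denominator 3 times the quotient is (-16*cos(2*t) + 162/(3*t - 1)^4)/(6); at t = 0 this is 73/3.

73/3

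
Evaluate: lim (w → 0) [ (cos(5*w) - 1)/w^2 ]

Direct substitution gives 0/0.
Apply L'Hôpital: lim (-5*sin(5*w))/(2*w), still 0/0.
After 2 applications of L'Hôpital's rule the quotient is (-25*cos(5*w))/(2); substituting w = 0 gives -25/2.

-25/2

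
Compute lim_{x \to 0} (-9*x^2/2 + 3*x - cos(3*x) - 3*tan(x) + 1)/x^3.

Substitution gives 0/0; apply L'Hôpital's rule 3 times.
After differentiating numerator and denominator 3 times the quotient is (-27*sin(3*x) - 18*tan(x)^4 - 24*tan(x)^2 - 6)/(6); at x = 0 this is -1.

-1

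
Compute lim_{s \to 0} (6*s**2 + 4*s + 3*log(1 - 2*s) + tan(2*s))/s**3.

-16/3

Substitution gives 0/0; apply L'Hôpital's rule 3 times.
After differentiating numerator and denominator 3 times the quotient is (48*tan(2*s)^2/cos(2*s)^2 + 16/cos(2*s)^2 + 48/(2*s - 1)^3)/(6); at s = 0 this is -16/3.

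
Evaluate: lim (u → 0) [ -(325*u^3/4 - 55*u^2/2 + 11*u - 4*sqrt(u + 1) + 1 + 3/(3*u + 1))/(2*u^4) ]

-7781/64

Substitution gives 0/0 (the numerator vanishes to order 4).
Expand each term to order u^4: the coefficient of u^4 in 3·1/(1 + 3u) is 243 and in -4·√(1 + u) is 5/32.
Lower-order terms cancel with the polynomial part, so the numerator is (7781/32)·u^4 + o(u^4), and the limit is (7781/32)/(-2) = -7781/64.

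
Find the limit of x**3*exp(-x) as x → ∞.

0

Write as x^3/e^{1x}, an ∞/∞ form.
Exponential growth dominates any polynomial, so repeated L'Hôpital (or the standard result) gives 0.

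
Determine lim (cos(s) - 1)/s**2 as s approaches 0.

-1/2

Direct substitution gives 0/0.
Apply L'Hôpital: lim (-sin(s))/(2*s), still 0/0.
After 2 applications of L'Hôpital's rule the quotient is (-cos(s))/(2); substituting s = 0 gives -1/2.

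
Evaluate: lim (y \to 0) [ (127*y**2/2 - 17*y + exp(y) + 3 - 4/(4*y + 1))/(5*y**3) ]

Substitution gives 0/0 (the numerator vanishes to order 3).
Expand each term to order y^3: the coefficient of y^3 in e^(y) is 1/6 and in -4·1/(1 + 4y) is 256.
Lower-order terms cancel with the polynomial part, so the numerator is (1537/6)·y^3 + o(y^3), and the limit is (1537/6)/(5) = 1537/30.

1537/30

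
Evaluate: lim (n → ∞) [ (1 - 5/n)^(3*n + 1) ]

e^(-15)

The base → 1 and the exponent → ∞: a 1^∞ form.
Take logarithms: (3n + 1)·ln(1 - 5/n). Since ln(1+u) ~ u for small u, this behaves like (3n)·(-5/n) → -15.
So the limit is e^(-15).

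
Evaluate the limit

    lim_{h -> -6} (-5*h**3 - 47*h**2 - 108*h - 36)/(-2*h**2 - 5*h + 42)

-84/19

Since h = -6 makes numerator and denominator zero, (h + 6) divides both.
Cancelling it gives (-5*h^2 - 17*h - 6)/(7 - 2*h); now plug in h = -6 to get -84/19.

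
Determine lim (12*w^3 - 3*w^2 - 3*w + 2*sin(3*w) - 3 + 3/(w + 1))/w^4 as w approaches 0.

Substitution gives 0/0; apply L'Hôpital's rule 4 times.
After differentiating numerator and denominator 4 times the quotient is (162*sin(3*w) + 72/(w + 1)^5)/(24); at w = 0 this is 3.

3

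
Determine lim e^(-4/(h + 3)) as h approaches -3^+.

As h → -3⁺, -4/(h + 3) → −∞, so e^(-4/(h + 3)) → 0.

0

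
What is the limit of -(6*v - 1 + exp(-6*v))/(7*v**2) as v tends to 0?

Direct substitution gives 0/0.
Apply L'Hôpital: lim (6 - 6*e^(-6*v))/(-14*v), still 0/0.
After 2 applications of L'Hôpital's rule the quotient is (36*e^(-6*v))/(-14); substituting v = 0 gives -18/7.

-18/7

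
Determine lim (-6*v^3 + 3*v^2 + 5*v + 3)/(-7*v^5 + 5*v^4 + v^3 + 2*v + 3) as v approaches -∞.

0

The denominator has degree 5 and the numerator degree 3. Dividing numerator and denominator by v^5 sends every term to 0 except the leading denominator term, so the limit is 0.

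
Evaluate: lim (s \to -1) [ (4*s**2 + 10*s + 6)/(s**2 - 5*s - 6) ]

Direct substitution gives 0/0, so factor. Both numerator and denominator have (s + 1) as a factor.
After cancelling, the expression reduces to (4*s + 6)/(s - 6).
Substituting s = -1 gives -2/7.

-2/7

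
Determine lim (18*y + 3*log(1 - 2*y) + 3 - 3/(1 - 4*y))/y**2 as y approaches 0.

Substitution gives 0/0 (the numerator vanishes to order 2).
Expand each term to order y^2: the coefficient of y^2 in -3·1/(1 - 4y) is -48 and in 3·ln(1 - 2y) is -6.
Lower-order terms cancel with the polynomial part, so the numerator is (-54)·y^2 + o(y^2), and the limit is (-54)/(1) = -54.

-54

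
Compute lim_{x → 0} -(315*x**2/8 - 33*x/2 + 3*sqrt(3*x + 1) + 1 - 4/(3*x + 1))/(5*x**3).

Substitution gives 0/0 (the numerator vanishes to order 3).
Expand each term to order x^3: the coefficient of x^3 in -4·1/(1 + 3x) is 108 and in 3·√(1 + 3x) is 81/16.
Lower-order terms cancel with the polynomial part, so the numerator is (1809/16)·x^3 + o(x^3), and the limit is (1809/16)/(-5) = -1809/80.

-1809/80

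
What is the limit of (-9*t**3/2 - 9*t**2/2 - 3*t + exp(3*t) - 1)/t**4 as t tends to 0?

27/8

Direct substitution gives 0/0.
Apply L'Hôpital: lim (-27*t^2/2 - 9*t + 3*e^(3*t) - 3)/(4*t^3), still 0/0.
Apply L'Hôpital: lim (-27*t + 9*e^(3*t) - 9)/(12*t^2), still 0/0.
Apply L'Hôpital: lim (27*e^(3*t) - 27)/(24*t), still 0/0.
After 4 applications of L'Hôpital's rule the quotient is (81*e^(3*t))/(24); substituting t = 0 gives 27/8.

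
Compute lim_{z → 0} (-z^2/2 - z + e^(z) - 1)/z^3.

1/6

Direct substitution gives 0/0.
Apply L'Hôpital: lim (-z + e^(z) - 1)/(3*z^2), still 0/0.
Apply L'Hôpital: lim (e^(z) - 1)/(6*z), still 0/0.
After 3 applications of L'Hôpital's rule the quotient is (e^(z))/(6); substituting z = 0 gives 1/6.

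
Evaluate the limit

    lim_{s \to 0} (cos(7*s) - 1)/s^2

-49/2

Direct substitution gives 0/0.
Apply L'Hôpital: lim (-7*sin(7*s))/(2*s), still 0/0.
After 2 applications of L'Hôpital's rule the quotient is (-49*cos(7*s))/(2); substituting s = 0 gives -49/2.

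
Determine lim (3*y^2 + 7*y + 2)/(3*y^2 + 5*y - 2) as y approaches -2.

5/7

Direct substitution gives 0/0, so factor. Both numerator and denominator have (y + 2) as a factor.
After cancelling, the expression reduces to (3*y + 1)/(3*y - 1).
Substituting y = -2 gives 5/7.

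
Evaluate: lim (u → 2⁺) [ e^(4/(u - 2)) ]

As u → 2⁺, 4/(u - 2) → +∞, so e^(4/(u - 2)) → ∞.

∞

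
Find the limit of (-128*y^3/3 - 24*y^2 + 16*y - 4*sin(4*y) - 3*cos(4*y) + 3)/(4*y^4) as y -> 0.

-8

Substitution gives 0/0 (the numerator vanishes to order 4).
Expand each term to order y^4: the coefficient of y^4 in -3·cos(4y) is -32 and in -4·sin(4y) is 0.
Lower-order terms cancel with the polynomial part, so the numerator is (-32)·y^4 + o(y^4), and the limit is (-32)/(4) = -8.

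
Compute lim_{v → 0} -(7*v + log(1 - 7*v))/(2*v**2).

Direct substitution gives 0/0.
Apply L'Hôpital: lim (7 - 7/(1 - 7*v))/(-4*v), still 0/0.
After 2 applications of L'Hôpital's rule the quotient is (-49/(1 - 7*v)^2)/(-4); substituting v = 0 gives 49/4.

49/4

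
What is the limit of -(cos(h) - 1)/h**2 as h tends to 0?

Direct substitution gives 0/0.
Apply L'Hôpital: lim (-sin(h))/(-2*h), still 0/0.
After 2 applications of L'Hôpital's rule the quotient is (-cos(h))/(-2); substituting h = 0 gives 1/2.

1/2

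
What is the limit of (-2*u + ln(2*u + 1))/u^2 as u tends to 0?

-2

Direct substitution gives 0/0.
Apply L'Hôpital: lim (-2 + 2/(2*u + 1))/(2*u), still 0/0.
After 2 applications of L'Hôpital's rule the quotient is (-4/(2*u + 1)^2)/(2); substituting u = 0 gives -2.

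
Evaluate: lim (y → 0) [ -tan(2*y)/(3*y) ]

-2/3

Substitution gives 0/0.
Since tan(u)/u → 1 as u → 0, tan(2y)/(2y) → 1 and the limit is 2/(-3) = -2/3.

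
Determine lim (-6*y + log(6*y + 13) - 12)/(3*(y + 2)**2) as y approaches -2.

Direct substitution gives 0/0.
Apply L'Hôpital: lim (-6 + 6/(6*y + 13))/(6*y + 12), still 0/0.
After 2 applications of L'Hôpital's rule the quotient is (-36/(6*y + 13)^2)/(6); substituting y = -2 gives -6.

-6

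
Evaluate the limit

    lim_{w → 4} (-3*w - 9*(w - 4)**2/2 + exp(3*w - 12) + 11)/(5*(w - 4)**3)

Direct substitution gives 0/0.
Apply L'Hôpital: lim (-9*w + 3*e^(3*w - 12) + 33)/(15*(w - 4)^2), still 0/0.
Apply L'Hôpital: lim (9*e^(3*w - 12) - 9)/(30*w - 120), still 0/0.
After 3 applications of L'Hôpital's rule the quotient is (27*e^(3*w - 12))/(30); substituting w = 4 gives 9/10.

9/10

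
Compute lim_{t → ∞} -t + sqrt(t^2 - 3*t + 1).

An ∞ − ∞ form. Rationalising with the conjugate, the difference becomes (-3t + 1) / (√(t^2 - 3*t + 1) + t).
For large t the denominator behaves like 2·t, so the quotient tends to -3/2 = -3/2.

-3/2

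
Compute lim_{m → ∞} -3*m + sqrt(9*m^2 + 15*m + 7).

This has the form ∞ − ∞. Multiply and divide by the conjugate √(9*m^2 + 15*m + 7) + 3m.
That gives (15m + 7) / (√(9*m^2 + 15*m + 7) + 3m).
Divide numerator and denominator by m: the limit is 15/(2·3) = 5/2.

5/2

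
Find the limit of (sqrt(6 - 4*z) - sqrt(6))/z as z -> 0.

A 0/0 form; rationalise with √(6 - 4z) + √6. This collapses the numerator to -4z, leaving -4/(√(6 - 4z) + √6) → -4/(2√6) = -√(6)/3.

-√(6)/3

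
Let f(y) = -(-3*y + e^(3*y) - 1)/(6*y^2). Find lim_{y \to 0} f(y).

-3/4

Direct substitution gives 0/0.
Apply L'Hôpital: lim (3*e^(3*y) - 3)/(-12*y), still 0/0.
After 2 applications of L'Hôpital's rule the quotient is (9*e^(3*y))/(-12); substituting y = 0 gives -3/4.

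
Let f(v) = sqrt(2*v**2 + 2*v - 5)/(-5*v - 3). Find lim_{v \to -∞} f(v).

For large |v|, √(2*v^2 + 2*v - 5) ≈ √2·|v| and the denominator ≈ -5v.
Since v → −∞, |v| = −v, giving −√2/(-5) = √(2)/5.

√(2)/5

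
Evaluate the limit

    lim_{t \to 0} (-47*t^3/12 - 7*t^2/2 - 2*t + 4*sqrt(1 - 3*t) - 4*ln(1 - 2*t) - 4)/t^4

Substitution gives 0/0; apply L'Hôpital's rule 4 times.
After differentiating numerator and denominator 4 times the quotient is (384/(2*t - 1)^4 - 1215/(4*(1 - 3*t)^(7/2)))/(24); at t = 0 this is 107/32.

107/32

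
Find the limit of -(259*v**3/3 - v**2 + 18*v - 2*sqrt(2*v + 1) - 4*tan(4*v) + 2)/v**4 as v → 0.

-5/4

Substitution gives 0/0 (the numerator vanishes to order 4).
Expand each term to order v^4: the coefficient of v^4 in -2·√(1 + 2v) is 5/4 and in -4·tan(4v) is 0.
Lower-order terms cancel with the polynomial part, so the numerator is (5/4)·v^4 + o(v^4), and the limit is (5/4)/(-1) = -5/4.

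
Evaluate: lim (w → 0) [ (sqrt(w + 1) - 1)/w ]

1/2

A 0/0 form; rationalise with √(1 + w) + √1. This collapses the numerator to w, leaving 1/(√(1 + w) + √1) → 1/(2√1) = 1/2.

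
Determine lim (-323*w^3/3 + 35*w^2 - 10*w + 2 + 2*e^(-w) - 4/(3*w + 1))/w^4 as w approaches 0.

Substitution gives 0/0; apply L'Hôpital's rule 4 times.
After differentiating numerator and denominator 4 times the quotient is (2*e^(-w) - 7776/(3*w + 1)^5)/(24); at w = 0 this is -3887/12.

-3887/12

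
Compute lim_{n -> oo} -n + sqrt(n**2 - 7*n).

This has the form ∞ − ∞. Multiply and divide by the conjugate √(n^2 - 7*n) + n.
That gives (-7n) / (√(n^2 - 7*n) + n).
Divide numerator and denominator by n: the limit is -7/(2·1) = -7/2.

-7/2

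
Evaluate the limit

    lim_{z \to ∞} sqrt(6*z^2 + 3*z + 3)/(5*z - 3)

For large |z|, √(6*z^2 + 3*z + 3) ≈ √6·|z| and the denominator ≈ 5z.
Since z → +∞, |z| = z, giving √6/(5) = √(6)/5.

√(6)/5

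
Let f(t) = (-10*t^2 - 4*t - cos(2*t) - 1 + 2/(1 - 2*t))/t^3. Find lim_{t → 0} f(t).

16

Substitution gives 0/0; apply L'Hôpital's rule 3 times.
After differentiating numerator and denominator 3 times the quotient is (-8*sin(2*t) + 96/(2*t - 1)^4)/(6); at t = 0 this is 16.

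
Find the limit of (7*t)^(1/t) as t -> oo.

Base → ∞ and exponent → 0: an ∞^0 form.
Take logs: (1/t)·ln(7·t^1) = (ln 7 + 1·ln t)/t → 0.
So the limit is e^0 = 1.

1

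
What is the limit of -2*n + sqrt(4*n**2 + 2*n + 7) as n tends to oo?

An ∞ − ∞ form. Rationalising with the conjugate, the difference becomes (2n + 7) / (√(4*n^2 + 2*n + 7) + 2n).
For large n the denominator behaves like 2·2n, so the quotient tends to 2/4 = 1/2.

1/2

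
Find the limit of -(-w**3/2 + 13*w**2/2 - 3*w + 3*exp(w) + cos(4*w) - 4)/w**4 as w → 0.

-259/24

Substitution gives 0/0 (the numerator vanishes to order 4).
Expand each term to order w^4: the coefficient of w^4 in cos(4w) is 32/3 and in 3·e^(w) is 1/8.
Lower-order terms cancel with the polynomial part, so the numerator is (259/24)·w^4 + o(w^4), and the limit is (259/24)/(-1) = -259/24.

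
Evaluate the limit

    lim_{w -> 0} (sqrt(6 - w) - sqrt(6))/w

-√(6)/12

A 0/0 form; rationalise with √(6 - w) + √6. This collapses the numerator to -w, leaving -1/(√(6 - w) + √6) → -1/(2√6) = -√(6)/12.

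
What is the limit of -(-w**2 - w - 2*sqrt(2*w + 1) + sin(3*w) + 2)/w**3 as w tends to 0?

11/2

Substitution gives 0/0; apply L'Hôpital's rule 3 times.
After differentiating numerator and denominator 3 times the quotient is (-27*cos(3*w) - 6/(2*w + 1)^(5/2))/(-6); at w = 0 this is 11/2.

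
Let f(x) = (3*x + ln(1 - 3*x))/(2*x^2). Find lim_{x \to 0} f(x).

Direct substitution gives 0/0.
Apply L'Hôpital: lim (3 - 3/(1 - 3*x))/(4*x), still 0/0.
After 2 applications of L'Hôpital's rule the quotient is (-9/(1 - 3*x)^2)/(4); substituting x = 0 gives -9/4.

-9/4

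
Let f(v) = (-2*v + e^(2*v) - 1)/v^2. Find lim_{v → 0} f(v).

Direct substitution gives 0/0.
Apply L'Hôpital: lim (2*e^(2*v) - 2)/(2*v), still 0/0.
After 2 applications of L'Hôpital's rule the quotient is (4*e^(2*v))/(2); substituting v = 0 gives 2.

2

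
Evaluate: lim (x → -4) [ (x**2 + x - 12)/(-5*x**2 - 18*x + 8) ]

Direct substitution gives 0/0, so factor. Both numerator and denominator have (x + 4) as a factor.
After cancelling, the expression reduces to (x - 3)/(2 - 5*x).
Substituting x = -4 gives -7/22.

-7/22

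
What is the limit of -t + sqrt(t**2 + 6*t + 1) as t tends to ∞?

This has the form ∞ − ∞. Multiply and divide by the conjugate √(t^2 + 6*t + 1) + t.
That gives (6t + 1) / (√(t^2 + 6*t + 1) + t).
Divide numerator and denominator by t: the limit is 6/(2·1) = 3.

3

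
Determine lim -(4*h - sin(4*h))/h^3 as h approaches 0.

-32/3

Direct substitution gives 0/0.
Apply L'Hôpital: lim (4 - 4*cos(4*h))/(-3*h^2), still 0/0.
Apply L'Hôpital: lim (16*sin(4*h))/(-6*h), still 0/0.
After 3 applications of L'Hôpital's rule the quotient is (64*cos(4*h))/(-6); substituting h = 0 gives -32/3.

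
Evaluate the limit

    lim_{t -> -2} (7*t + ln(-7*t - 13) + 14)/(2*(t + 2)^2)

-49/4

Direct substitution gives 0/0.
Apply L'Hôpital: lim (7 - 7/(-7*t - 13))/(4*t + 8), still 0/0.
After 2 applications of L'Hôpital's rule the quotient is (-49/(-7*t - 13)^2)/(4); substituting t = -2 gives -49/4.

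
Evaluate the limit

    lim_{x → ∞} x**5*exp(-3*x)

0

Write as x^5/e^{3x}, an ∞/∞ form.
Exponential growth dominates any polynomial, so repeated L'Hôpital (or the standard result) gives 0.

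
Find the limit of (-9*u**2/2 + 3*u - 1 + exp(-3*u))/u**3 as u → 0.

Direct substitution gives 0/0.
Apply L'Hôpital: lim (-9*u + 3 - 3*e^(-3*u))/(3*u^2), still 0/0.
Apply L'Hôpital: lim (-9 + 9*e^(-3*u))/(6*u), still 0/0.
After 3 applications of L'Hôpital's rule the quotient is (-27*e^(-3*u))/(6); substituting u = 0 gives -9/2.

-9/2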